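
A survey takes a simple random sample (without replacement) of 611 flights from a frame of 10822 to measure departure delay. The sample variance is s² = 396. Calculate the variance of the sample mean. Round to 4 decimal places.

Under SRS without replacement, Var(ȳ) = (1 − f)·s²/n with f = n/N = 611/10822 = 0.05645906.
Var(ȳ) = (1 − 0.05645906)·396/611 = 0.94354094·0.64811784 = 0.61152571.

0.6115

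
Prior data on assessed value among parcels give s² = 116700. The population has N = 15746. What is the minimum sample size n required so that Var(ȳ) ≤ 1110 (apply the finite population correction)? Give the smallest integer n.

Without fpc, n₀ = s²/D = 116700/1110 = 105.1351.
With fpc, (1 − n/N)·s²/n ≤ D requires n ≥ n₀/(1 + n₀/N) = 105.1351/(1 + 105.1351/15746) = 104.4378.
Rounding up, n = 105.

105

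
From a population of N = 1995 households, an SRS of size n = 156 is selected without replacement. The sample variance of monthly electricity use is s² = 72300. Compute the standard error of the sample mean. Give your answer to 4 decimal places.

Under SRS without replacement, Var(ȳ) = (1 − f)·s²/n with f = n/N = 156/1995 = 0.07819549.
Var(ȳ) = (1 − 0.07819549)·72300/156 = 0.92180451·463.46154 = 427.22094.
SE(ȳ) = √(427.22094) = 20.6693.

20.6693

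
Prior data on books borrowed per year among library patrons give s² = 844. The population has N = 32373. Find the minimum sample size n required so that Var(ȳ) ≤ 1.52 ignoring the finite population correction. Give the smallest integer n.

Without fpc, n₀ = s²/D = 844/1.52 = 555.2632.
Rounding up, n = 556.

556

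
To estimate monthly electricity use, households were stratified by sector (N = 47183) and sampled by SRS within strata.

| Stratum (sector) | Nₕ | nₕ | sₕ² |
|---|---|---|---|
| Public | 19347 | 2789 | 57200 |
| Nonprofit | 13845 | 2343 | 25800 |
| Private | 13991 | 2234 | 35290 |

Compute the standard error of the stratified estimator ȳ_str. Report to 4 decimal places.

2.2150

Var(ȳ_str) = Σₕ Wₕ²(1 − fₕ)sₕ²/nₕ with Wₕ = Nₕ/N, N = 47183.
Public: Wₕ = 0.41004175; term = 0.41004175²·(1 − 0.14415672)·57200/2789 = 2.9511951.
Nonprofit: Wₕ = 0.29343196; term = 0.29343196²·(1 − 0.16923077)·25800/2343 = 0.78766698.
Private: Wₕ = 0.29652629; term = 0.29652629²·(1 − 0.15967408)·35290/2234 = 1.167193.
Sum = 4.9060551.
SE = √(4.9060551) = 2.2150.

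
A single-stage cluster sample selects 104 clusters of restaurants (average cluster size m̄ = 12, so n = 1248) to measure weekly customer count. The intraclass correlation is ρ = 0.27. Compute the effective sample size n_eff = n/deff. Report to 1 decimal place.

314.4

deff = 1 + (12 − 1)·0.27 = 1 + 2.97 = 3.97.
n_eff = 1248 / 3.97 = 314.4.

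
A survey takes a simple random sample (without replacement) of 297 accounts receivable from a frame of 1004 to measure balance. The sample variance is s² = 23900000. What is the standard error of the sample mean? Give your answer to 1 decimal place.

238.0

Under SRS without replacement, Var(ȳ) = (1 − f)·s²/n with f = n/N = 297/1004 = 0.29581673.
Var(ȳ) = (1 − 0.29581673)·23900000/297 = 0.70418327·80471.38 = 56666.6.
SE(ȳ) = √(56666.6) = 238.0.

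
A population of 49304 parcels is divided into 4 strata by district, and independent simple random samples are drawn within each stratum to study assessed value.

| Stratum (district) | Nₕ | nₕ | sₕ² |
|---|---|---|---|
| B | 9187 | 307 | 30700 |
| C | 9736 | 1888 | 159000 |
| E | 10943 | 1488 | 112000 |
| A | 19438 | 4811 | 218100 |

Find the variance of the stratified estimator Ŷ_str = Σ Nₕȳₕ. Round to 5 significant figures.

3.5270 × 10^10

Var(Ŷ_str) = Σₕ Nₕ²(1 − fₕ)sₕ²/nₕ.
B: 9187²·(1 − 307/9187)·30700/307 = 8.158056 × 10^9.
C: 9736²·(1 − 1888/9736)·159000/1888 = 6.4347947 × 10^9.
E: 10943²·(1 − 1488/10943)·112000/1488 = 7.7877683 × 10^9.
A: 19438²·(1 − 4811/19438)·218100/4811 = 1.2889235 × 10^10.
Sum = 3.5269854 × 10^10.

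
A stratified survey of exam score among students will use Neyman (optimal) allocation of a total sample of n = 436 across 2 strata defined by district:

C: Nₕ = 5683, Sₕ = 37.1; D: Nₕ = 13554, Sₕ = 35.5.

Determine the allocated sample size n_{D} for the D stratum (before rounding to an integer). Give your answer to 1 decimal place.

303.2

Neyman allocation: nₕ = n·NₕSₕ / Σⱼ NⱼSⱼ.
Σ NⱼSⱼ = 5683·37.1 + 13554·35.5 = 692006.3.
n_{D} = 436·13554·35.5 / 692006.3 = 303.2.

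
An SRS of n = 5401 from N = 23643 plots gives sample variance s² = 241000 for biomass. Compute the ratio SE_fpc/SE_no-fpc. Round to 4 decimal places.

0.8784

f = n/N = 5401/23643 = 0.22843971.
SE_no-fpc = √(s²/n) = 6.6799226; SE_fpc = √((1−f)s²/n) = 5.8675442.
Ratio = √(1−f) = 0.87838505.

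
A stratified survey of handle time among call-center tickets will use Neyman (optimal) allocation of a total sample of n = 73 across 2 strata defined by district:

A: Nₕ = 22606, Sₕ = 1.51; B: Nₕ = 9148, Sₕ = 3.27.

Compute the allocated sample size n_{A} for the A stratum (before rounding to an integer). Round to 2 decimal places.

38.91

Neyman allocation: nₕ = n·NₕSₕ / Σⱼ NⱼSⱼ.
Σ NⱼSⱼ = 22606·1.51 + 9148·3.27 = 64049.02.
n_{A} = 73·22606·1.51 / 64049.02 = 38.91.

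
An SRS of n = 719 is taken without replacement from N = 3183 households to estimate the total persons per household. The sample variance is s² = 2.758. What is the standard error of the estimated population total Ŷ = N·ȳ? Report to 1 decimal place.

173.4

Var(Ŷ) = N²·Var(ȳ) = N²·(1 − n/N)·s²/n.
f = 719/3183 = 0.22588753; Var(ȳ) = 0.77411247·2.758/719 = 0.002969405.
Var(Ŷ) = 3183² · 0.002969405 = 30084.494.
SE(Ŷ) = √(30084.494) = 173.4.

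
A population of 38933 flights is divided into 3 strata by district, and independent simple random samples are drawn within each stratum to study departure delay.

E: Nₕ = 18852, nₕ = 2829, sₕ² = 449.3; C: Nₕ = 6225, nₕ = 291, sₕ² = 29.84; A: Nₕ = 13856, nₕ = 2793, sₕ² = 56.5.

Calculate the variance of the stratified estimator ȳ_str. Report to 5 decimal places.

Var(ȳ_str) = Σₕ Wₕ²(1 − fₕ)sₕ²/nₕ with Wₕ = Nₕ/N, N = 38933.
E: Wₕ = 0.48421647; term = 0.48421647²·(1 − 0.15006365)·449.3/2829 = 0.031649656.
C: Wₕ = 0.15989007; term = 0.15989007²·(1 − 0.04674699)·29.84/291 = 0.0024989467.
A: Wₕ = 0.35589346; term = 0.35589346²·(1 − 0.20157333)·56.5/2793 = 0.00204575.
Sum = 0.036194353.

0.03619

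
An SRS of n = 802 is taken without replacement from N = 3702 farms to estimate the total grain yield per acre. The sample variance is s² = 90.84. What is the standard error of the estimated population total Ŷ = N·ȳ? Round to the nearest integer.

1103

Var(Ŷ) = N²·Var(ȳ) = N²·(1 − n/N)·s²/n.
f = 802/3702 = 0.21663965; Var(ȳ) = 0.78336035·90.84/802 = 0.088728745.
Var(Ŷ) = 3702² · 0.088728745 = 1.2160101 × 10^6.
SE(Ŷ) = √(1.2160101 × 10^6) = 1103.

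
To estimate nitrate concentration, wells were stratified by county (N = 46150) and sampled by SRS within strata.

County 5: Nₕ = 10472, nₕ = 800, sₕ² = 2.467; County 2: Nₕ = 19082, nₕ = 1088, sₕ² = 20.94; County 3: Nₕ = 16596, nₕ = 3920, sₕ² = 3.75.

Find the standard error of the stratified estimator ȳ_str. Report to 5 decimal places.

0.05783

Var(ȳ_str) = Σₕ Wₕ²(1 − fₕ)sₕ²/nₕ with Wₕ = Nₕ/N, N = 46150.
County 5: Wₕ = 0.22691224; term = 0.22691224²·(1 − 0.07639419)·2.467/800 = 1.4664987 × 10^-4.
County 2: Wₕ = 0.41347779; term = 0.41347779²·(1 − 0.05701708)·20.94/1088 = 0.0031028157.
County 3: Wₕ = 0.35960997; term = 0.35960997²·(1 − 0.23620149)·3.75/3920 = 9.4490348 × 10^-5.
Sum = 0.0033439559.
SE = √(0.0033439559) = 0.05783.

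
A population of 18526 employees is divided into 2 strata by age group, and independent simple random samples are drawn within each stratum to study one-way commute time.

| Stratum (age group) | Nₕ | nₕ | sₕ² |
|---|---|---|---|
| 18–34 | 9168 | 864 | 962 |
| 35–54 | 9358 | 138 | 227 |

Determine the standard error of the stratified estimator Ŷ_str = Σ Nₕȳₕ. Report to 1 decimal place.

Var(Ŷ_str) = Σₕ Nₕ²(1 − fₕ)sₕ²/nₕ.
18–34: 9168²·(1 − 864/9168)·962/864 = 8.4766309 × 10^7.
35–54: 9358²·(1 − 138/9358)·227/138 = 1.419256 × 10^8.
Sum = 2.2669191 × 10^8.
SE = √(2.2669191 × 10^8) = 15056.3.

15056.3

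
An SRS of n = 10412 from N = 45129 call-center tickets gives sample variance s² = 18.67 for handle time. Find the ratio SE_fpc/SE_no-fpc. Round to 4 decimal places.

0.8771

f = n/N = 10412/45129 = 0.23071639.
SE_no-fpc = √(s²/n) = 0.042345287; SE_fpc = √((1−f)s²/n) = 0.037140549.
Ratio = √(1−f) = 0.87708814.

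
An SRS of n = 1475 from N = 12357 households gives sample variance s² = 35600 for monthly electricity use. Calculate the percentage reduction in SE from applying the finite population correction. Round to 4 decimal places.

f = n/N = 1475/12357 = 0.11936554.
SE_no-fpc = √(s²/n) = 4.9127989; SE_fpc = √((1−f)s²/n) = 4.6102749.
Ratio = √(1−f) = 0.93842126. Reduction = 100·(1 − 0.93842126) = 6.1579%.

6.1579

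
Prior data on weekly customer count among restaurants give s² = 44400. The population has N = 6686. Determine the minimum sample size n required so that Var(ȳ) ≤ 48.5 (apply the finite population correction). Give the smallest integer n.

Without fpc, n₀ = s²/D = 44400/48.5 = 915.4639.
With fpc, (1 − n/N)·s²/n ≤ D requires n ≥ n₀/(1 + n₀/N) = 915.4639/(1 + 915.4639/6686) = 805.2122.
Rounding up, n = 806.

806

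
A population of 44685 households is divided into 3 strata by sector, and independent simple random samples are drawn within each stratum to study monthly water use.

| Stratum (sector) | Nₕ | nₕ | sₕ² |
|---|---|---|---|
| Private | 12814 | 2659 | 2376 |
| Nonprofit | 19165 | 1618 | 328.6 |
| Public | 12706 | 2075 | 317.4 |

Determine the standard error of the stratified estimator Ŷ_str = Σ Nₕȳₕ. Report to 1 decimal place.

Var(Ŷ_str) = Σₕ Nₕ²(1 − fₕ)sₕ²/nₕ.
Private: 12814²·(1 − 2659/12814)·2376/2659 = 1.1627671 × 10^8.
Nonprofit: 19165²·(1 − 1618/19165)·328.6/1618 = 6.8296861 × 10^7.
Public: 12706²·(1 − 2075/12706)·317.4/2075 = 2.0661973 × 10^7.
Sum = 2.0523554 × 10^8.
SE = √(2.0523554 × 10^8) = 14326.0.

14326.0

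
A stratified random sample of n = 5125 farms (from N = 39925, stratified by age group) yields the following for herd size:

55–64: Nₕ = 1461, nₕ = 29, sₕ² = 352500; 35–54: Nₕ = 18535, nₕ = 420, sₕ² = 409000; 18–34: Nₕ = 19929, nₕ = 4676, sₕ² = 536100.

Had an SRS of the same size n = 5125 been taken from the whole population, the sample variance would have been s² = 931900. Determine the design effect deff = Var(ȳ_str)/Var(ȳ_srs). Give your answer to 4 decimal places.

Var(ȳ_str) = Σ Wₕ²(1−fₕ)sₕ²/nₕ with Wₕ = Nₕ/39925:
  55–64: (1461/39925)²·(1−29/1461)·352500/29 = 15.953813
  35–54: (18535/39925)²·(1−420/18535)·409000/420 = 205.12335
  18–34: (19929/39925)²·(1−4676/19929)·536100/4676 = 21.863628
  → Var(ȳ_str) = 242.94079.
Var(ȳ_srs) = (1 − 5125/39925)·931900/5125 = 158.49288.
deff = 242.94079 / 158.49288 = 1.5328.

1.5328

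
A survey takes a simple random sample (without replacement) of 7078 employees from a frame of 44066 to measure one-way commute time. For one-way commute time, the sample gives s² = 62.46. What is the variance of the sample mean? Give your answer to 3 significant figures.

0.00741

Under SRS without replacement, Var(ȳ) = (1 − f)·s²/n with f = n/N = 7078/44066 = 0.16062270.
Var(ȳ) = (1 − 0.16062270)·62.46/7078 = 0.83937730·0.0088245267 = 0.0074071074.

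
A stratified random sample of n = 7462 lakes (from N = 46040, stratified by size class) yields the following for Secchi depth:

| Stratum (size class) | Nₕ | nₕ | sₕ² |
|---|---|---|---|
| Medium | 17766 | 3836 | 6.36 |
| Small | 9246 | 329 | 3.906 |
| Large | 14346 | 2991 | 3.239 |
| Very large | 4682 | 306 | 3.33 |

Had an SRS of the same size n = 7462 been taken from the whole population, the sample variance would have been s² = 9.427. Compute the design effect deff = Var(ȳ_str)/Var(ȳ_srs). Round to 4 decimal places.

Var(ȳ_str) = Σ Wₕ²(1−fₕ)sₕ²/nₕ with Wₕ = Nₕ/46040:
  Medium: (17766/46040)²·(1−3836/17766)·6.36/3836 = 1.9357473 × 10^-4
  Small: (9246/46040)²·(1−329/9246)·3.906/329 = 4.6178345 × 10^-4
  Large: (14346/46040)²·(1−2991/14346)·3.239/2991 = 8.3222713 × 10^-5
  Very large: (4682/46040)²·(1−306/4682)·3.33/306 = 1.0518672 × 10^-4
  → Var(ȳ_str) = 8.4376761 × 10^-4.
Var(ȳ_srs) = (1 − 7462/46040)·9.427/7462 = 0.0010585775.
deff = (8.4376761 × 10^-4) / 0.0010585775 = 0.7971.

0.7971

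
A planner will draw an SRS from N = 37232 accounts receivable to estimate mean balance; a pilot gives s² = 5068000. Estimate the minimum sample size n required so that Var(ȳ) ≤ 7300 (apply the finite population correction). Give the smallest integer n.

Without fpc, n₀ = s²/D = 5068000/7300 = 694.2466.
With fpc, (1 − n/N)·s²/n ≤ D requires n ≥ n₀/(1 + n₀/N) = 694.2466/(1 + 694.2466/37232) = 681.5383.
Rounding up, n = 682.

682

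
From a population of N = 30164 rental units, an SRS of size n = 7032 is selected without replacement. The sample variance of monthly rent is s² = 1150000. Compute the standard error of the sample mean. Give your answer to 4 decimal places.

11.1988

Under SRS without replacement, Var(ȳ) = (1 − f)·s²/n with f = n/N = 7032/30164 = 0.23312558.
Var(ȳ) = (1 − 0.23312558)·1150000/7032 = 0.76687442·163.53811 = 125.41319.
SE(ȳ) = √(125.41319) = 11.1988.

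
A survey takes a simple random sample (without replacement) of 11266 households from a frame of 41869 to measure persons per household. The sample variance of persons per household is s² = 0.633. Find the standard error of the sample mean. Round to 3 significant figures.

0.00641

Under SRS without replacement, Var(ȳ) = (1 − f)·s²/n with f = n/N = 11266/41869 = 0.26907736.
Var(ȳ) = (1 − 0.26907736)·0.633/11266 = 0.73092264·5.6186757 × 10^-5 = 4.1068172 × 10^-5.
SE(ȳ) = √(4.1068172 × 10^-5) = 0.00641.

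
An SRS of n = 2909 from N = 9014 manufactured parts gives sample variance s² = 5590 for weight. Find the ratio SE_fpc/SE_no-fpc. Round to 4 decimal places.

f = n/N = 2909/9014 = 0.32272021.
SE_no-fpc = √(s²/n) = 1.386226; SE_fpc = √((1−f)s²/n) = 1.1408226.
Ratio = √(1−f) = 0.82297010.

0.8230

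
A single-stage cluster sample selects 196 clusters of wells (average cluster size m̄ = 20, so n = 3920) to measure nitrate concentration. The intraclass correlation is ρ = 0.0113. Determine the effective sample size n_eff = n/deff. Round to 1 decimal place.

deff = 1 + (20 − 1)·0.0113 = 1 + 0.2147 = 1.2147.
n_eff = 3920 / 1.2147 = 3227.1.

3227.1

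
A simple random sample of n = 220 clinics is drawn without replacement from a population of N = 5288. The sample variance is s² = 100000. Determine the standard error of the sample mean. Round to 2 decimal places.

20.87

Under SRS without replacement, Var(ȳ) = (1 − f)·s²/n with f = n/N = 220/5288 = 0.04160363.
Var(ȳ) = (1 − 0.04160363)·100000/220 = 0.95839637·454.54545 = 435.63471.
SE(ȳ) = √(435.63471) = 20.87.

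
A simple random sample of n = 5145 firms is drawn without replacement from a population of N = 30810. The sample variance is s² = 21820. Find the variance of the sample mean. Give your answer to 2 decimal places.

Under SRS without replacement, Var(ȳ) = (1 − f)·s²/n with f = n/N = 5145/30810 = 0.16699124.
Var(ȳ) = (1 − 0.16699124)·21820/5145 = 0.83300876·4.2410107 = 3.5327991.

3.53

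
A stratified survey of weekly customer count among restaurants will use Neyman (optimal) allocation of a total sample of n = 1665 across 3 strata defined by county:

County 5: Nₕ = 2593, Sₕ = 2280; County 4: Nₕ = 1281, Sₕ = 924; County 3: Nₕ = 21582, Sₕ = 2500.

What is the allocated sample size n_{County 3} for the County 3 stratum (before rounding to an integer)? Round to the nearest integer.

1471

Neyman allocation: nₕ = n·NₕSₕ / Σⱼ NⱼSⱼ.
Σ NⱼSⱼ = 2593·2280 + 1281·924 + 21582·2500 = 6.1050684 × 10^7.
n_{County 3} = 1665·21582·2500 / (6.1050684 × 10^7) = 1471.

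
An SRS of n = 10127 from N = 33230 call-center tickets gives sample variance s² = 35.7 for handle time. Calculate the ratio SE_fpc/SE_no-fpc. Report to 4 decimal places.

0.8338

f = n/N = 10127/33230 = 0.30475474.
SE_no-fpc = √(s²/n) = 0.059373644; SE_fpc = √((1−f)s²/n) = 0.049506557.
Ratio = √(1−f) = 0.83381368.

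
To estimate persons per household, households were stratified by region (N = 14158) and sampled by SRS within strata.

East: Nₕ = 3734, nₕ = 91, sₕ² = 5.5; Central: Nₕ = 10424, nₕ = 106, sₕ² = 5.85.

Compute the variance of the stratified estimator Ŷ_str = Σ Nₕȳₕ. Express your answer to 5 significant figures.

Var(Ŷ_str) = Σₕ Nₕ²(1 − fₕ)sₕ²/nₕ.
East: 3734²·(1 − 91/3734)·5.5/91 = 822157.04.
Central: 10424²·(1 − 106/10424)·5.85/106 = 5.9358091 × 10^6.
Sum = 6.7579661 × 10^6.

6.7580 × 10^6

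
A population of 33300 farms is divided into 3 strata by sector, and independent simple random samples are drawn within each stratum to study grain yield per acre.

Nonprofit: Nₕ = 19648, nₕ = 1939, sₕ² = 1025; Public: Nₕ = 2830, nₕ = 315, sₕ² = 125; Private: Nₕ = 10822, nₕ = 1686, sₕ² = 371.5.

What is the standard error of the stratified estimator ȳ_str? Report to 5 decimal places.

Var(ȳ_str) = Σₕ Wₕ²(1 − fₕ)sₕ²/nₕ with Wₕ = Nₕ/N, N = 33300.
Nonprofit: Wₕ = 0.59003003; term = 0.59003003²·(1 − 0.09868689)·1025/1939 = 0.16587081.
Public: Wₕ = 0.08498498; term = 0.08498498²·(1 − 0.11130742)·125/315 = 0.002547038.
Private: Wₕ = 0.32498498; term = 0.32498498²·(1 − 0.15579375)·371.5/1686 = 0.019646102.
Sum = 0.18806395.
SE = √(0.18806395) = 0.43366.

0.43366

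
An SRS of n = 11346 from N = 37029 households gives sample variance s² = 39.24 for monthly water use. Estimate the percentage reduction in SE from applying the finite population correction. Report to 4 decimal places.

f = n/N = 11346/37029 = 0.30640849.
SE_no-fpc = √(s²/n) = 0.058808907; SE_fpc = √((1−f)s²/n) = 0.048977317.
Ratio = √(1−f) = 0.83282142. Reduction = 100·(1 − 0.83282142) = 16.7179%.

16.7179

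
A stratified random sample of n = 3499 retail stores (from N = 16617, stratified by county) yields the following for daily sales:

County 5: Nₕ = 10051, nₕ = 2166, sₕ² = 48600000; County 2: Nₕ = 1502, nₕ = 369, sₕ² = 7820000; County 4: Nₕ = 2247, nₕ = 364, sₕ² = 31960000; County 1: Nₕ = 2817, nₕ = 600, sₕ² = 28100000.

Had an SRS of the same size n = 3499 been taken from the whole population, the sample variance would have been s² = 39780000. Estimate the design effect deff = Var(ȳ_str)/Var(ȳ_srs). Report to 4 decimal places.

Var(ȳ_str) = Σ Wₕ²(1−fₕ)sₕ²/nₕ with Wₕ = Nₕ/16617:
  County 5: (10051/16617)²·(1−2166/10051)·48600000/2166 = 6439.9656
  County 2: (1502/16617)²·(1−369/1502)·7820000/369 = 130.60957
  County 4: (2247/16617)²·(1−364/2247)·31960000/364 = 1345.4066
  County 1: (2817/16617)²·(1−600/2817)·28100000/600 = 1059.2595
  → Var(ȳ_str) = 8975.2413.
Var(ȳ_srs) = (1 − 3499/16617)·39780000/3499 = 8975.0286.
deff = 8975.2413 / 8975.0286 = 1.0000.

1.0000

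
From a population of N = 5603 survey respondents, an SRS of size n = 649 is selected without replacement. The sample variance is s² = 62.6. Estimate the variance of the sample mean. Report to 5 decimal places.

Under SRS without replacement, Var(ȳ) = (1 − f)·s²/n with f = n/N = 649/5603 = 0.11583080.
Var(ȳ) = (1 − 0.11583080)·62.6/649 = 0.88416920·0.096456086 = 0.0852835.

0.08528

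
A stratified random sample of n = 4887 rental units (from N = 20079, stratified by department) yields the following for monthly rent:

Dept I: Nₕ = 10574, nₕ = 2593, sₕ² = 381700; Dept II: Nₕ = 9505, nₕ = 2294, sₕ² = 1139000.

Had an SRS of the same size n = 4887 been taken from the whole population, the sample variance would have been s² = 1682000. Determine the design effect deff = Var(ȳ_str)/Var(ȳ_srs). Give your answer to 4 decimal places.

0.4425

Var(ȳ_str) = Σ Wₕ²(1−fₕ)sₕ²/nₕ with Wₕ = Nₕ/20079:
  Dept I: (10574/20079)²·(1−2593/10574)·381700/2593 = 30.812866
  Dept II: (9505/20079)²·(1−2294/9505)·1139000/2294 = 84.409974
  → Var(ȳ_str) = 115.22284.
Var(ȳ_srs) = (1 − 4887/20079)·1682000/4887 = 260.40932.
deff = 115.22284 / 260.40932 = 0.4425.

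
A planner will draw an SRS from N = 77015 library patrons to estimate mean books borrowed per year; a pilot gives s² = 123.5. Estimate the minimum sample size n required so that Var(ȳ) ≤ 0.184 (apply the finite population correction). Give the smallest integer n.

Without fpc, n₀ = s²/D = 123.5/0.184 = 671.1957.
With fpc, (1 − n/N)·s²/n ≤ D requires n ≥ n₀/(1 + n₀/N) = 671.1957/(1 + 671.1957/77015) = 665.3967.
Rounding up, n = 666.

666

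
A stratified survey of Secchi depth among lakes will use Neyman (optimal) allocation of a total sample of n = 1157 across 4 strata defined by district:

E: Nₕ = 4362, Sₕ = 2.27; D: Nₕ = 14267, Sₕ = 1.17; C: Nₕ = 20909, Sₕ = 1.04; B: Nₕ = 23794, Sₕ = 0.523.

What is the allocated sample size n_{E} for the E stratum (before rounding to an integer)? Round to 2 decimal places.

Neyman allocation: nₕ = n·NₕSₕ / Σⱼ NⱼSⱼ.
Σ NⱼSⱼ = 4362·2.27 + 14267·1.17 + 20909·1.04 + 23794·0.523 = 60783.752.
n_{E} = 1157·4362·2.27 / 60783.752 = 188.48.

188.48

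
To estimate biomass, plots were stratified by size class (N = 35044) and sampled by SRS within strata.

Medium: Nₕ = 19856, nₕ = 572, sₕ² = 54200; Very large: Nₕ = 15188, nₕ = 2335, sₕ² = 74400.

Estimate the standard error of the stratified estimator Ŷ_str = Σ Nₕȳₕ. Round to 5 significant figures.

206160

Var(Ŷ_str) = Σₕ Nₕ²(1 − fₕ)sₕ²/nₕ.
Medium: 19856²·(1 − 572/19856)·54200/572 = 3.6282077 × 10^10.
Very large: 15188²·(1 − 2335/15188)·74400/2335 = 6.2200109 × 10^9.
Sum = 4.2502088 × 10^10.
SE = √(4.2502088 × 10^10) = 206160.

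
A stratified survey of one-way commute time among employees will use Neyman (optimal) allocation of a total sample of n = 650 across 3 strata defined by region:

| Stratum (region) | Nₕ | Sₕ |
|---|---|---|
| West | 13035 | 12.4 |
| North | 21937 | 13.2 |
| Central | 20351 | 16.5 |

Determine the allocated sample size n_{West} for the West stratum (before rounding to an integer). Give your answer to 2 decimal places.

Neyman allocation: nₕ = n·NₕSₕ / Σⱼ NⱼSⱼ.
Σ NⱼSⱼ = 13035·12.4 + 21937·13.2 + 20351·16.5 = 786993.9.
n_{West} = 650·13035·12.4 / 786993.9 = 133.50.

133.50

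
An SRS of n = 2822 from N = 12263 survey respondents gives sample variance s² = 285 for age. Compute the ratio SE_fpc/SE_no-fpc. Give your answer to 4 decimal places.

0.8774

f = n/N = 2822/12263 = 0.23012313.
SE_no-fpc = √(s²/n) = 0.31779271; SE_fpc = √((1−f)s²/n) = 0.27883967.
Ratio = √(1−f) = 0.87742627.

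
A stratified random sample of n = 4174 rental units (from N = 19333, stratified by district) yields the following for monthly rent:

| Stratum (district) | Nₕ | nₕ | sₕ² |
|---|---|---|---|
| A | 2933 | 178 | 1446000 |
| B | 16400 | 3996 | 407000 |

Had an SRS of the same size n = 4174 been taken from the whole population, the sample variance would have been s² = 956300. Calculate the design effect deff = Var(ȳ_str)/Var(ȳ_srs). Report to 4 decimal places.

1.2862

Var(ȳ_str) = Σ Wₕ²(1−fₕ)sₕ²/nₕ with Wₕ = Nₕ/19333:
  A: (2933/19333)²·(1−178/2933)·1446000/178 = 175.62383
  B: (16400/19333)²·(1−3996/16400)·407000/3996 = 55.433977
  → Var(ȳ_str) = 231.05781.
Var(ȳ_srs) = (1 − 4174/19333)·956300/4174 = 179.64412.
deff = 231.05781 / 179.64412 = 1.2862.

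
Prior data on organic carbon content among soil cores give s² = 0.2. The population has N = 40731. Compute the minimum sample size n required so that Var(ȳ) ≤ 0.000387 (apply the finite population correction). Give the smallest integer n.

511

Without fpc, n₀ = s²/D = 0.2/0.000387 = 516.7959.
With fpc, (1 − n/N)·s²/n ≤ D requires n ≥ n₀/(1 + n₀/N) = 516.7959/(1 + 516.7959/40731) = 510.3209.
Rounding up, n = 511.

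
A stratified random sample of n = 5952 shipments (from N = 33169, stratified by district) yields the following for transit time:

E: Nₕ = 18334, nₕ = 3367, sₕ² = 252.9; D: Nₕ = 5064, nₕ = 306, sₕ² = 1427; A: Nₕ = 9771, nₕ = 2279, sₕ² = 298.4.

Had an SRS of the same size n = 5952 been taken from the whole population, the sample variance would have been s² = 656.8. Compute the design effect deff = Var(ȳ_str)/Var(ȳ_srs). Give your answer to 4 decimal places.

1.4310

Var(ȳ_str) = Σ Wₕ²(1−fₕ)sₕ²/nₕ with Wₕ = Nₕ/33169:
  E: (18334/33169)²·(1−3367/18334)·252.9/3367 = 0.018734105
  D: (5064/33169)²·(1−306/5064)·1427/306 = 0.10213061
  A: (9771/33169)²·(1−2279/9771)·298.4/2279 = 0.0087121736
  → Var(ȳ_str) = 0.12957689.
Var(ȳ_srs) = (1 − 5952/33169)·656.8/5952 = 0.09054784.
deff = 0.12957689 / 0.09054784 = 1.4310.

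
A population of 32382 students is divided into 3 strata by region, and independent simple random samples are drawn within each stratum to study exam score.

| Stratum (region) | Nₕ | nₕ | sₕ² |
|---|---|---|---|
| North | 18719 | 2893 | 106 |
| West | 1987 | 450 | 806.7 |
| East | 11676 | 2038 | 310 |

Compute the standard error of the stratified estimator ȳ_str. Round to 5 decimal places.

Var(ȳ_str) = Σₕ Wₕ²(1 − fₕ)sₕ²/nₕ with Wₕ = Nₕ/N, N = 32382.
North: Wₕ = 0.57806806; term = 0.57806806²·(1 − 0.15454885)·106/2893 = 0.010351515.
West: Wₕ = 0.06136125; term = 0.06136125²·(1 − 0.22647207)·806.7/450 = 0.0052211232.
East: Wₕ = 0.36057069; term = 0.36057069²·(1 − 0.17454608)·310/2038 = 0.016324173.
Sum = 0.031896811.
SE = √(0.031896811) = 0.17860.

0.17860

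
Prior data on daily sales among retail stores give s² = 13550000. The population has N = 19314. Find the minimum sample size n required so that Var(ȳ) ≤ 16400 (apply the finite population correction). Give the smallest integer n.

Without fpc, n₀ = s²/D = 13550000/16400 = 826.2195.
With fpc, (1 − n/N)·s²/n ≤ D requires n ≥ n₀/(1 + n₀/N) = 826.2195/(1 + 826.2195/19314) = 792.3252.
Rounding up, n = 793.

793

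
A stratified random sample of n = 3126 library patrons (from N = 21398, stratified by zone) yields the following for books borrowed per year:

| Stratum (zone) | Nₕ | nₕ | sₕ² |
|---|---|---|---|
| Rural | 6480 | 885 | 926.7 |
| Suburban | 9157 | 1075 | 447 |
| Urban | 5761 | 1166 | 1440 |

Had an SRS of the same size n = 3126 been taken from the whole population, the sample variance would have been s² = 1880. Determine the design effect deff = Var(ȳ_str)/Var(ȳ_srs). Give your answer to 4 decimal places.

0.4314

Var(ȳ_str) = Σ Wₕ²(1−fₕ)sₕ²/nₕ with Wₕ = Nₕ/21398:
  Rural: (6480/21398)²·(1−885/6480)·926.7/885 = 0.082913381
  Suburban: (9157/21398)²·(1−1075/9157)·447/1075 = 0.067208585
  Urban: (5761/21398)²·(1−1166/5761)·1440/1166 = 0.071400453
  → Var(ȳ_str) = 0.22152242.
Var(ȳ_srs) = (1 − 3126/21398)·1880/3126 = 0.51354887.
deff = 0.22152242 / 0.51354887 = 0.4314.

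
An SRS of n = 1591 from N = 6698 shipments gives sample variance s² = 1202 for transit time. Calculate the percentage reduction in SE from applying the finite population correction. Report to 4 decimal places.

f = n/N = 1591/6698 = 0.23753359.
SE_no-fpc = √(s²/n) = 0.86919485; SE_fpc = √((1−f)s²/n) = 0.75897505.
Ratio = √(1−f) = 0.87319322. Reduction = 100·(1 − 0.87319322) = 12.6807%.

12.6807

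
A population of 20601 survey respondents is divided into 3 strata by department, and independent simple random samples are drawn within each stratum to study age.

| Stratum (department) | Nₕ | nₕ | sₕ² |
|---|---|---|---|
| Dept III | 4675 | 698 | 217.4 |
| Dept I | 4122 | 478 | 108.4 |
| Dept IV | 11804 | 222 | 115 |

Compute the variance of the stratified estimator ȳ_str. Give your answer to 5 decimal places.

Var(ȳ_str) = Σₕ Wₕ²(1 − fₕ)sₕ²/nₕ with Wₕ = Nₕ/N, N = 20601.
Dept III: Wₕ = 0.22693073; term = 0.22693073²·(1 − 0.14930481)·217.4/698 = 0.013644723.
Dept I: Wₕ = 0.20008737; term = 0.20008737²·(1 − 0.11596312)·108.4/478 = 0.0080262214.
Dept IV: Wₕ = 0.57298189; term = 0.57298189²·(1 − 0.01880718)·115/222 = 0.16687106.
Sum = 0.188542.

0.18854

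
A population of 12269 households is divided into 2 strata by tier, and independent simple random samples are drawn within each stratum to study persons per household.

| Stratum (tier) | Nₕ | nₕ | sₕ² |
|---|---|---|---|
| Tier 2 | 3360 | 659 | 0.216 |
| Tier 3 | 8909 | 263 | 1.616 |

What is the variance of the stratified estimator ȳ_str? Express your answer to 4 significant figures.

0.003164

Var(ȳ_str) = Σₕ Wₕ²(1 − fₕ)sₕ²/nₕ with Wₕ = Nₕ/N, N = 12269.
Tier 2: Wₕ = 0.27386095; term = 0.27386095²·(1 − 0.19613095)·0.216/659 = 1.9761225 × 10^-5.
Tier 3: Wₕ = 0.72613905; term = 0.72613905²·(1 − 0.02952071)·1.616/263 = 0.0031442094.
Sum = 0.0031639706.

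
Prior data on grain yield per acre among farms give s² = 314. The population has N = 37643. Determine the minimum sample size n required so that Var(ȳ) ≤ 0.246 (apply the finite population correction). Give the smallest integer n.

1235

Without fpc, n₀ = s²/D = 314/0.246 = 1276.4228.
With fpc, (1 − n/N)·s²/n ≤ D requires n ≥ n₀/(1 + n₀/N) = 1276.4228/(1 + 1276.4228/37643) = 1234.5605.
Rounding up, n = 1235.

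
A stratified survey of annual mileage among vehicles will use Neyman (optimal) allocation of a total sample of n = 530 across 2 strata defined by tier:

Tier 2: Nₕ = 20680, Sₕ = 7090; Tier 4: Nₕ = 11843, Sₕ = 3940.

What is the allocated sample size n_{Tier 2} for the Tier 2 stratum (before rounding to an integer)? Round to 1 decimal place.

402.0

Neyman allocation: nₕ = n·NₕSₕ / Σⱼ NⱼSⱼ.
Σ NⱼSⱼ = 20680·7090 + 11843·3940 = 1.9328262 × 10^8.
n_{Tier 2} = 530·20680·7090 / (1.9328262 × 10^8) = 402.0.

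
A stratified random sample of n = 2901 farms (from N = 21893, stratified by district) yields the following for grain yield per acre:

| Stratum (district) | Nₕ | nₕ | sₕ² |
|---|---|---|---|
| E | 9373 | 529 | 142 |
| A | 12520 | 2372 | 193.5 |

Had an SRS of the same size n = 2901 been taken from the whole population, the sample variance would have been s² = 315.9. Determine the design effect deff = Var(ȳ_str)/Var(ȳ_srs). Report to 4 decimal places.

Var(ȳ_str) = Σ Wₕ²(1−fₕ)sₕ²/nₕ with Wₕ = Nₕ/21893:
  E: (9373/21893)²·(1−529/9373)·142/529 = 0.046424739
  A: (12520/21893)²·(1−2372/12520)·193.5/2372 = 0.021624223
  → Var(ȳ_str) = 0.068048962.
Var(ȳ_srs) = (1 − 2901/21893)·315.9/2901 = 0.094464215.
deff = 0.068048962 / 0.094464215 = 0.7204.

0.7204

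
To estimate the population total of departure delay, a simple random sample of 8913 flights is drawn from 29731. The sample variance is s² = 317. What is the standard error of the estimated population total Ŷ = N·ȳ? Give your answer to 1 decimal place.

Var(Ŷ) = N²·Var(ȳ) = N²·(1 − n/N)·s²/n.
f = 8913/29731 = 0.29978810; Var(ȳ) = 0.70021190·317/8913 = 0.024903755.
Var(Ŷ) = 29731² · 0.024903755 = 2.2013235 × 10^7.
SE(Ŷ) = √(2.2013235 × 10^7) = 4691.8.

4691.8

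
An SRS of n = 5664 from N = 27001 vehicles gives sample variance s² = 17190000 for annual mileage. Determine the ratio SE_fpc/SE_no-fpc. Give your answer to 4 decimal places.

0.8889

f = n/N = 5664/27001 = 0.20977001.
SE_no-fpc = √(s²/n) = 55.09045; SE_fpc = √((1−f)s²/n) = 48.97259.
Ratio = √(1−f) = 0.88894881.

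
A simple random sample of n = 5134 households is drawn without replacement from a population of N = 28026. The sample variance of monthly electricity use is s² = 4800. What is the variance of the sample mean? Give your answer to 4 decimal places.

0.7637

Under SRS without replacement, Var(ȳ) = (1 − f)·s²/n with f = n/N = 5134/28026 = 0.18318704.
Var(ȳ) = (1 − 0.18318704)·4800/5134 = 0.81681296·0.93494351 = 0.76367398.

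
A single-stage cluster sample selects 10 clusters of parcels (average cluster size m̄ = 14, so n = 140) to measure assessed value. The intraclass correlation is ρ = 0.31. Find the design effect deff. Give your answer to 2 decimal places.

deff = 1 + (14 − 1)·0.31 = 1 + 4.03 = 5.03.

5.03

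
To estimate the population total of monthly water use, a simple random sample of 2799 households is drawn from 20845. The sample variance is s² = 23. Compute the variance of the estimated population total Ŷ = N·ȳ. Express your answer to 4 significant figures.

Var(Ŷ) = N²·Var(ȳ) = N²·(1 − n/N)·s²/n.
f = 2799/20845 = 0.13427680; Var(ȳ) = 0.86572320·23/2799 = 0.0071138383.
Var(Ŷ) = 20845² · 0.0071138383 = 3.0910625 × 10^6.

3.091 × 10^6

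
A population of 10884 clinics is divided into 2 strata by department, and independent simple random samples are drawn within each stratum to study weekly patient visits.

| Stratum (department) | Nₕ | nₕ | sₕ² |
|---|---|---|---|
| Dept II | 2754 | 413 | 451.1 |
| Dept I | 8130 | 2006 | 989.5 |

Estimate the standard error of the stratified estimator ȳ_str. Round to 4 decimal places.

Var(ȳ_str) = Σₕ Wₕ²(1 − fₕ)sₕ²/nₕ with Wₕ = Nₕ/N, N = 10884.
Dept II: Wₕ = 0.25303197; term = 0.25303197²·(1 − 0.14996369)·451.1/413 = 0.059444415.
Dept I: Wₕ = 0.74696803; term = 0.74696803²·(1 − 0.24674047)·989.5/2006 = 0.20731634.
Sum = 0.26676076.
SE = √(0.26676076) = 0.5165.

0.5165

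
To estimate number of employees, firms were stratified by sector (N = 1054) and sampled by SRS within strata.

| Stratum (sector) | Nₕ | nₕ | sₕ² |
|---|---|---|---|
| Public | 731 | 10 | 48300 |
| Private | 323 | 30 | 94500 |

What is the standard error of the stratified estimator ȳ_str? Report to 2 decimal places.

Var(ȳ_str) = Σₕ Wₕ²(1 − fₕ)sₕ²/nₕ with Wₕ = Nₕ/N, N = 1054.
Public: Wₕ = 0.69354839; term = 0.69354839²·(1 − 0.01367989)·48300/10 = 2291.4931.
Private: Wₕ = 0.30645161; term = 0.30645161²·(1 − 0.09287926)·94500/30 = 268.34869.
Sum = 2559.8418.
SE = √(2559.8418) = 50.59.

50.59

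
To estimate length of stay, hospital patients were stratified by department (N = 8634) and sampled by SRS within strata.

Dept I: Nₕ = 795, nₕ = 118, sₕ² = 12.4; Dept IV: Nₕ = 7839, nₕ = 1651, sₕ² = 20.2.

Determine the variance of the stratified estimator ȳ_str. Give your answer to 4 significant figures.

Var(ȳ_str) = Σₕ Wₕ²(1 − fₕ)sₕ²/nₕ with Wₕ = Nₕ/N, N = 8634.
Dept I: Wₕ = 0.09207783; term = 0.09207783²·(1 − 0.14842767)·12.4/118 = 7.5870228 × 10^-4.
Dept IV: Wₕ = 0.90792217; term = 0.90792217²·(1 − 0.21061360)·20.2/1651 = 0.0079614318.
Sum = 0.0087201341.

0.008720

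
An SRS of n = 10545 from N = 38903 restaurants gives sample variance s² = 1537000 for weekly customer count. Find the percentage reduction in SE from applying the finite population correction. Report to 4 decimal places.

f = n/N = 10545/38903 = 0.27105879.
SE_no-fpc = √(s²/n) = 12.072957; SE_fpc = √((1−f)s²/n) = 10.307655.
Ratio = √(1−f) = 0.85378054. Reduction = 100·(1 − 0.85378054) = 14.6219%.

14.6219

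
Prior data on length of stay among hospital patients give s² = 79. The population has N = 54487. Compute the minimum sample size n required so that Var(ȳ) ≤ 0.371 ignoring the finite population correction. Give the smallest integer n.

213

Without fpc, n₀ = s²/D = 79/0.371 = 212.9380.
Rounding up, n = 213.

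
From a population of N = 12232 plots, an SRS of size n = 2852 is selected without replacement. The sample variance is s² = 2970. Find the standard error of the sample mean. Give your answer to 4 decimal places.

Under SRS without replacement, Var(ȳ) = (1 − f)·s²/n with f = n/N = 2852/12232 = 0.23315893.
Var(ȳ) = (1 − 0.23315893)·2970/2852 = 0.76684107·1.0413745 = 0.79856872.
SE(ȳ) = √(0.79856872) = 0.8936.

0.8936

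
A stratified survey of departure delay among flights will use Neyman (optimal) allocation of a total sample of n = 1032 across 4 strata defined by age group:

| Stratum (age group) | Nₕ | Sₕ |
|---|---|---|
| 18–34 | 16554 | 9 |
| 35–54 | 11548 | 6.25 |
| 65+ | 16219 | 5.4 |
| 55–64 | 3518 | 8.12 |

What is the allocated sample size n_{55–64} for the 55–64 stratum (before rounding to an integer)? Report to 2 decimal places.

87.40

Neyman allocation: nₕ = n·NₕSₕ / Σⱼ NⱼSⱼ.
Σ NⱼSⱼ = 16554·9 + 11548·6.25 + 16219·5.4 + 3518·8.12 = 337309.76.
n_{55–64} = 1032·3518·8.12 / 337309.76 = 87.40.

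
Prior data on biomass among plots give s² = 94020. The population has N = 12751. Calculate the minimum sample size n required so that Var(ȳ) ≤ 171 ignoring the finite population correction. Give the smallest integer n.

Without fpc, n₀ = s²/D = 94020/171 = 549.8246.
Rounding up, n = 550.

550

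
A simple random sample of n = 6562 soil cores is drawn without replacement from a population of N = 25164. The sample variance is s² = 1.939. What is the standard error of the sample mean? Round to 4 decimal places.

0.0148

Under SRS without replacement, Var(ȳ) = (1 − f)·s²/n with f = n/N = 6562/25164 = 0.26076935.
Var(ȳ) = (1 − 0.26076935)·1.939/6562 = 0.73923065·2.9548918 × 10^-4 = 2.1843466 × 10^-4.
SE(ȳ) = √(2.1843466 × 10^-4) = 0.0148.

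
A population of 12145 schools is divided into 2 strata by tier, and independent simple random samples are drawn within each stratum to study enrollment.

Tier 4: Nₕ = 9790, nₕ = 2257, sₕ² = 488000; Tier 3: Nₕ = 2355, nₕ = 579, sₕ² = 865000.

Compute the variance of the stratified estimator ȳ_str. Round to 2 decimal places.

150.47

Var(ȳ_str) = Σₕ Wₕ²(1 − fₕ)sₕ²/nₕ with Wₕ = Nₕ/N, N = 12145.
Tier 4: Wₕ = 0.80609304; term = 0.80609304²·(1 − 0.23054137)·488000/2257 = 108.10453.
Tier 3: Wₕ = 0.19390696; term = 0.19390696²·(1 − 0.24585987)·865000/579 = 42.361992.
Sum = 150.46652.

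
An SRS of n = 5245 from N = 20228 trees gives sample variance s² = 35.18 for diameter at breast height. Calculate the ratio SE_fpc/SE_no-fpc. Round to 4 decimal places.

f = n/N = 5245/20228 = 0.25929405.
SE_no-fpc = √(s²/n) = 0.081898354; SE_fpc = √((1−f)s²/n) = 0.070485225.
Ratio = √(1−f) = 0.86064276.

0.8606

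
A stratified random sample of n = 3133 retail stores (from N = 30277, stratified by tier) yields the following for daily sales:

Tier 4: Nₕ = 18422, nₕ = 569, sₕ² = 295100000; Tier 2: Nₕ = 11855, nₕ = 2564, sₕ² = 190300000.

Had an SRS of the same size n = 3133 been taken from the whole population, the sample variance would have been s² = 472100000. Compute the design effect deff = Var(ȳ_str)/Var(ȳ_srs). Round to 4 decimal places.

Var(ȳ_str) = Σ Wₕ²(1−fₕ)sₕ²/nₕ with Wₕ = Nₕ/30277:
  Tier 4: (18422/30277)²·(1−569/18422)·295100000/569 = 186071.24
  Tier 2: (11855/30277)²·(1−2564/11855)·190300000/2564 = 8917.8283
  → Var(ȳ_str) = 194989.07.
Var(ȳ_srs) = (1 − 3133/30277)·472100000/3133 = 135093.55.
deff = 194989.07 / 135093.55 = 1.4434.

1.4434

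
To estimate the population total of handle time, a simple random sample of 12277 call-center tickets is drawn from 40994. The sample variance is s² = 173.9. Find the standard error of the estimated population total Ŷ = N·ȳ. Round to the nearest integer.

4084

Var(Ŷ) = N²·Var(ȳ) = N²·(1 − n/N)·s²/n.
f = 12277/40994 = 0.29948285; Var(ȳ) = 0.70051715·173.9/12277 = 0.009922614.
Var(Ŷ) = 40994² · 0.009922614 = 1.6675033 × 10^7.
SE(Ŷ) = √(1.6675033 × 10^7) = 4084.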